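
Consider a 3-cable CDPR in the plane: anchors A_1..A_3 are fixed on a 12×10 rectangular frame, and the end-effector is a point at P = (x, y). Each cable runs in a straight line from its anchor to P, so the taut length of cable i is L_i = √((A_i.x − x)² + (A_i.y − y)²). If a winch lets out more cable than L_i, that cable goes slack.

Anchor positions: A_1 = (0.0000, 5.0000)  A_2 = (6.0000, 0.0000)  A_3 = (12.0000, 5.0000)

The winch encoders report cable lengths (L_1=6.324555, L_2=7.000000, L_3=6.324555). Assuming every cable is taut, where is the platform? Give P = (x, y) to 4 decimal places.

expand ‖A_i−P‖²=L_i² and subtract eq 1 (c_i ≔ ‖A_i‖²−L_i²)
c_1 = 0.0000+25.0000−40.0000 = -15.0000
eq1−eq2 → [-12.0000  10.0000]·P = -2.0000
eq1−eq3 → [-24.0000  0.0000]·P = -144.0000
2×2 solve → P = (6.0000, 7.0000)

(6.0000, 7.0000)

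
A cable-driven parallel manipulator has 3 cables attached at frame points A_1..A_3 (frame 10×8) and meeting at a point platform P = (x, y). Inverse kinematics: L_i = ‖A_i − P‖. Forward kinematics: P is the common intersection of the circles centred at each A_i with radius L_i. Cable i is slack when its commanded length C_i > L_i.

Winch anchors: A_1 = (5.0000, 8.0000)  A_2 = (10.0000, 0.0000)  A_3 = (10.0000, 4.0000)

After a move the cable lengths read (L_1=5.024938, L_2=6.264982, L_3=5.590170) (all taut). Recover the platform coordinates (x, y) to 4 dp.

(4.5000, 3.0000)

expand ‖A_i−P‖²=L_i² and subtract eq 1 (c_i ≔ ‖A_i‖²−L_i²)
c_1 = 25.0000+64.0000−25.2500 = 63.7500
eq1−eq2 → [-10.0000  16.0000]·P = 3.0000
eq1−eq3 → [-10.0000  8.0000]·P = -21.0000
2×2 solve → P = (4.5000, 3.0000)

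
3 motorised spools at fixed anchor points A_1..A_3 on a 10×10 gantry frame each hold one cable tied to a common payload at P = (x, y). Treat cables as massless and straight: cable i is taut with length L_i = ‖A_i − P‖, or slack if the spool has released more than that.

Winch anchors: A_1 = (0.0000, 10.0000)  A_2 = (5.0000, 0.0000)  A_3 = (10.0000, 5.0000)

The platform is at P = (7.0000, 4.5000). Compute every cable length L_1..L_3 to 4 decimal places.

(8.9022, 4.9244, 3.0414)

cable 1: Δx=-7.0000, Δy=5.5000; L_1 = √(Δx²+Δy²) = 8.9022
cable 2: Δx=-2.0000, Δy=-4.5000; L_2 = √(Δx²+Δy²) = 4.9244
cable 3: Δx=3.0000, Δy=0.5000; L_3 = √(Δx²+Δy²) = 3.0414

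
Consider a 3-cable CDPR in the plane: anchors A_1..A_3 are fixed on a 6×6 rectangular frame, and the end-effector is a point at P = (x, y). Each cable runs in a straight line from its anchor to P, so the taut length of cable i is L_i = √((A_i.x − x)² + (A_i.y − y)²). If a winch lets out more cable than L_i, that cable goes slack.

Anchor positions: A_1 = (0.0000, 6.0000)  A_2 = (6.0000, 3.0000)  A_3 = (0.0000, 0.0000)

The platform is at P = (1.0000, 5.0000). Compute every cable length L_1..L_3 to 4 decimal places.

L_1 = √((0.0000−1.0000)² + (6.0000−5.0000)²) = 1.4142
L_2 = √((6.0000−1.0000)² + (3.0000−5.0000)²) = 5.3852
L_3 = √((0.0000−1.0000)² + (0.0000−5.0000)²) = 5.0990

(1.4142, 5.3852, 5.0990)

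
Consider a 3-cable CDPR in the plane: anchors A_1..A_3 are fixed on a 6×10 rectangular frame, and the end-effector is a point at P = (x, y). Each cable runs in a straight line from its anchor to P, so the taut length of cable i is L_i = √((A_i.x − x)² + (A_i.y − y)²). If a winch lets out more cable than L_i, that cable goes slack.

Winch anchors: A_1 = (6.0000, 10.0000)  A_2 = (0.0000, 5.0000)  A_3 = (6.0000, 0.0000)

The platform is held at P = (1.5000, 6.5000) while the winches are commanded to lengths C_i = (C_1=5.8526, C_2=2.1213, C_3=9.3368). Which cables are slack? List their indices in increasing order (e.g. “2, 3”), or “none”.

1, 3

i=1: geometric 5.7009 vs commanded 5.8526 ⇒ slack
i=2: geometric 2.1213 vs commanded 2.1213 ⇒ taut
i=3: geometric 7.9057 vs commanded 9.3368 ⇒ slack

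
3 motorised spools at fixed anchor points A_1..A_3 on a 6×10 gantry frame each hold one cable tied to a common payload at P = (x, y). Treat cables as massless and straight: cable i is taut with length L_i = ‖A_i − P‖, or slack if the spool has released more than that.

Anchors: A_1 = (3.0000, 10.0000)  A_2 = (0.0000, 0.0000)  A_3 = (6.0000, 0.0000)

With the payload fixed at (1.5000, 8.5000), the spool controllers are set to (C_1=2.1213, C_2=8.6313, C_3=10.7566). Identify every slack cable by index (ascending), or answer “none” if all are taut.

3

cable 1: L_1 = ‖A_1−P‖ = 2.1213;  C_1 = 2.1213 → taut
cable 2: L_2 = ‖A_2−P‖ = 8.6313;  C_2 = 8.6313 → taut
cable 3: L_3 = ‖A_3−P‖ = 9.6177;  C_3 = 10.7566 → slack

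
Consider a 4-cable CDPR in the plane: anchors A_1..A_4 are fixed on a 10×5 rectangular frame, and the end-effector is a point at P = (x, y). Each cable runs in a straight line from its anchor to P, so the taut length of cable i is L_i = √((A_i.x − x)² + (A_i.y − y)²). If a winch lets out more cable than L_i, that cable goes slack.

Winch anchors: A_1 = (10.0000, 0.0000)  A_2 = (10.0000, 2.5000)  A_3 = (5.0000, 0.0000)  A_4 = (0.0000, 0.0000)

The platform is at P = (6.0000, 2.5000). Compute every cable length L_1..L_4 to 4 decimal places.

(4.7170, 4.0000, 2.6926, 6.5000)

L_1 = √((10.0000−6.0000)² + (0.0000−2.5000)²) = 4.7170
L_2 = √((10.0000−6.0000)² + (2.5000−2.5000)²) = 4.0000
L_3 = √((5.0000−6.0000)² + (0.0000−2.5000)²) = 2.6926
L_4 = √((0.0000−6.0000)² + (0.0000−2.5000)²) = 6.5000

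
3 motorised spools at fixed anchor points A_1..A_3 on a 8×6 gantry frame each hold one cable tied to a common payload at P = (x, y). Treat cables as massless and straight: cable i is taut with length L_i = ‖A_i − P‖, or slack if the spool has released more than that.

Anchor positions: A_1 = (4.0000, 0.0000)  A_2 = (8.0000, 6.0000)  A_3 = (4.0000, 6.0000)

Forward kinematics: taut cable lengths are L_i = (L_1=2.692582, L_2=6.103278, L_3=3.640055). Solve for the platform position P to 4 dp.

(3.0000, 2.5000)

each cable: (A_i−P)·(A_i−P) = L_i²; let q_i = ‖A_i‖²−L_i²
q_1 = 16.0000+0.0000−7.2500 = 8.7500
row 1: -8.0000x − 12.0000y = -54.0000  (q_2=62.7500)
row 2: 0.0000x − 12.0000y = -30.0000  (q_3=38.7500)
Cramer on rows 1–2 → x = 3.0000, y = 2.5000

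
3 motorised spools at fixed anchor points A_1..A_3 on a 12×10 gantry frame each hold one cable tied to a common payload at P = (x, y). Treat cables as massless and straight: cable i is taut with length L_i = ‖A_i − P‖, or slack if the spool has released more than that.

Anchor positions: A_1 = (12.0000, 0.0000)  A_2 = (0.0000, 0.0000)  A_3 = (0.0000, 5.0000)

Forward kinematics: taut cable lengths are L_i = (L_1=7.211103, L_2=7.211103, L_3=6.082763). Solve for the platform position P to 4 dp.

each cable: (A_i−P)·(A_i−P) = L_i²; let c_i = ‖A_i‖²−L_i²
c_1 = 144.0000+0.0000−52.0000 = 92.0000
row 1: 24.0000x + 0.0000y = 144.0000  (c_2=-52.0000)
row 2: 24.0000x − 10.0000y = 104.0000  (c_3=-12.0000)
Cramer on rows 1–2 → x = 6.0000, y = 4.0000

(6.0000, 4.0000)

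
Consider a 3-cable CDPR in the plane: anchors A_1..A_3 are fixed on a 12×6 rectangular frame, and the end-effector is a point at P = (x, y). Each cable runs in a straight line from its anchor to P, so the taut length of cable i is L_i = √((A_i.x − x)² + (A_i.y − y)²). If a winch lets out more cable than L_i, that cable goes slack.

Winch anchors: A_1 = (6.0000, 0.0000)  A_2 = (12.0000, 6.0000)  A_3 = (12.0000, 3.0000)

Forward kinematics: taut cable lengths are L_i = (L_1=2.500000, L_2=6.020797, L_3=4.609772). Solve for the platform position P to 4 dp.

expand ‖A_i−P‖²=L_i² and subtract eq 1 (c_i ≔ ‖A_i‖²−L_i²)
c_1 = 36.0000+0.0000−6.2500 = 29.7500
eq1−eq2 → [-12.0000  -12.0000]·P = -114.0000
eq1−eq3 → [-12.0000  -6.0000]·P = -102.0000
2×2 solve → P = (7.5000, 2.0000)

(7.5000, 2.0000)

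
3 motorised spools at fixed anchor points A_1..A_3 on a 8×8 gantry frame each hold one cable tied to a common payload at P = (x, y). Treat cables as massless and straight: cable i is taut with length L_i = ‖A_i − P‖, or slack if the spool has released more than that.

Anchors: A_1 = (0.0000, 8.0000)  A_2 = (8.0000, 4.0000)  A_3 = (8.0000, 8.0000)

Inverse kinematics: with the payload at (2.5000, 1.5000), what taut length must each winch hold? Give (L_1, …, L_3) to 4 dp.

L_1: Δ = A_1−P = (-2.5000, 6.5000) → ‖Δ‖ = √48.5000 = 6.9642
L_2: Δ = A_2−P = (5.5000, 2.5000) → ‖Δ‖ = √36.5000 = 6.0415
L_3: Δ = A_3−P = (5.5000, 6.5000) → ‖Δ‖ = √72.5000 = 8.5147

(6.9642, 6.0415, 8.5147)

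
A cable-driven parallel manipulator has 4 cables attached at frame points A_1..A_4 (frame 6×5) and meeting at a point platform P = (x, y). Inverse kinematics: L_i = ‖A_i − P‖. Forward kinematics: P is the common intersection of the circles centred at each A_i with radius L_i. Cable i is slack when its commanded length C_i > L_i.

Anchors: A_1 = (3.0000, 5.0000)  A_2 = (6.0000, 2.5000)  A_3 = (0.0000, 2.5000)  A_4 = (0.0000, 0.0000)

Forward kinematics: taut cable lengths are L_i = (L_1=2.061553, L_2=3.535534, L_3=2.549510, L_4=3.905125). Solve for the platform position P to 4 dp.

(2.5000, 3.0000)

each cable: (A_i−P)·(A_i−P) = L_i²; let q_i = ‖A_i‖²−L_i²
q_1 = 9.0000+25.0000−4.2500 = 29.7500
row 1: -6.0000x + 5.0000y = 0.0000  (q_2=29.7500)
row 2: 6.0000x + 5.0000y = 30.0000  (q_3=-0.2500)
row 3: 6.0000x + 10.0000y = 45.0000  (q_4=-15.2500)
Cramer on rows 1–2 → x = 2.5000, y = 3.0000
check cable 4: ‖A_4−P‖² = 15.2500 ≈ L_4² = 15.2500 ✓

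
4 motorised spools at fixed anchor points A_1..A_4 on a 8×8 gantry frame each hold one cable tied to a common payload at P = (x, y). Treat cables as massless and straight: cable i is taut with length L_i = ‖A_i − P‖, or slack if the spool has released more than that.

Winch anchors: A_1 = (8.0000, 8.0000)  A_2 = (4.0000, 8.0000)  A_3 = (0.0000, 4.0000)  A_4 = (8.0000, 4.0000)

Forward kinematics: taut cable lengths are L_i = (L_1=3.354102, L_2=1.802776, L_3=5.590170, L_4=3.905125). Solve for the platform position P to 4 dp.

each cable: (A_i−P)·(A_i−P) = L_i²; let c_i = ‖A_i‖²−L_i²
c_1 = 64.0000+64.0000−11.2500 = 116.7500
row 1: 8.0000x + 0.0000y = 40.0000  (c_2=76.7500)
row 2: 16.0000x + 8.0000y = 132.0000  (c_3=-15.2500)
row 3: 0.0000x + 8.0000y = 52.0000  (c_4=64.7500)
Cramer on rows 1–2 → x = 5.0000, y = 6.5000
check cable 4: ‖A_4−P‖² = 15.2500 ≈ L_4² = 15.2500 ✓

(5.0000, 6.5000)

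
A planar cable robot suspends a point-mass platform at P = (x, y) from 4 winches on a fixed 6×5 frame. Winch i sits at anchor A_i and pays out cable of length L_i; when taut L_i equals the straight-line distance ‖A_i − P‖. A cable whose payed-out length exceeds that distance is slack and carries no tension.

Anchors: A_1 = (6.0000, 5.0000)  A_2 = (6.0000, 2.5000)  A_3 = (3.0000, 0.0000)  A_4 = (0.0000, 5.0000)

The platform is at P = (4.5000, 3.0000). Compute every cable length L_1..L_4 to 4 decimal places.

cable 1: Δx=1.5000, Δy=2.0000; L_1 = √(Δx²+Δy²) = 2.5000
cable 2: Δx=1.5000, Δy=-0.5000; L_2 = √(Δx²+Δy²) = 1.5811
cable 3: Δx=-1.5000, Δy=-3.0000; L_3 = √(Δx²+Δy²) = 3.3541
cable 4: Δx=-4.5000, Δy=2.0000; L_4 = √(Δx²+Δy²) = 4.9244

(2.5000, 1.5811, 3.3541, 4.9244)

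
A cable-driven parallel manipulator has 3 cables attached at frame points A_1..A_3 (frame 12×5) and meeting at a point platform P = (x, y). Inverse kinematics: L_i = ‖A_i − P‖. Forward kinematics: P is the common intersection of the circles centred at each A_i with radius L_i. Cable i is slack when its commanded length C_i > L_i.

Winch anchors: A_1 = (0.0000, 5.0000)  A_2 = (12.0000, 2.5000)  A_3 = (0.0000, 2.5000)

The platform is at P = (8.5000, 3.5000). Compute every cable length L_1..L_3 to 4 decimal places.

(8.6313, 3.6401, 8.5586)

cable 1: Δx=-8.5000, Δy=1.5000; L_1 = √(Δx²+Δy²) = 8.6313
cable 2: Δx=3.5000, Δy=-1.0000; L_2 = √(Δx²+Δy²) = 3.6401
cable 3: Δx=-8.5000, Δy=-1.0000; L_3 = √(Δx²+Δy²) = 8.5586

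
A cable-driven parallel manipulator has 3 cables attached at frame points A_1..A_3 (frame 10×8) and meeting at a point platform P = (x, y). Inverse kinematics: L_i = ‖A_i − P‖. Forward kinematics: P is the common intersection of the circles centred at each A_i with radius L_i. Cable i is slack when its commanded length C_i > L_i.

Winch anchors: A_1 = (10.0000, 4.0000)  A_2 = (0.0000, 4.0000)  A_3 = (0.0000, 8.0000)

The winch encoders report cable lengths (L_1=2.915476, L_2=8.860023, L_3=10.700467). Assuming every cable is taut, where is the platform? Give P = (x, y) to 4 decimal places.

(8.5000, 1.5000)

circle eqns → linear via eq_j − eq_1; set q_j = A_j·A_j − L_j²
q_1 = 100.0000+16.0000−8.5000 = 107.5000
20.0000·x + 0.0000·y = q_1−q_2 = 170.0000
20.0000·x − 8.0000·y = q_1−q_3 = 158.0000
solve first two rows → x=8.5000, y=1.5000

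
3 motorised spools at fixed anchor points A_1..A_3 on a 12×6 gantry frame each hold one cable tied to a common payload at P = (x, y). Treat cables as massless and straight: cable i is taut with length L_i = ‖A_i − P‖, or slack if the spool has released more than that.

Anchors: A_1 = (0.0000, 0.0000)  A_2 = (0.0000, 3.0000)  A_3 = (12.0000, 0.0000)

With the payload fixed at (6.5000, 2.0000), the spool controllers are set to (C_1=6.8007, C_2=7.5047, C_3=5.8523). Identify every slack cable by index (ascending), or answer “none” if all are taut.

cable 1: √((-6.5000)²+(-2.0000)²)=6.8007, C_1=6.8007: taut
cable 2: √((-6.5000)²+(1.0000)²)=6.5765, C_2=7.5047: slack
cable 3: √((5.5000)²+(-2.0000)²)=5.8523, C_3=5.8523: taut

2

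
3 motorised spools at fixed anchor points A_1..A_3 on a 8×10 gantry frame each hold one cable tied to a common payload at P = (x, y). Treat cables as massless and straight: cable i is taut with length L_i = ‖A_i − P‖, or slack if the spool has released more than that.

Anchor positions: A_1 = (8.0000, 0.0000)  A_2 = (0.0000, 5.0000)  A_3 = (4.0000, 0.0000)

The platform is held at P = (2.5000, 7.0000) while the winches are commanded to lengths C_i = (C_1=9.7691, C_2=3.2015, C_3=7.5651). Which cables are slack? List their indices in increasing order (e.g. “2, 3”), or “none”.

1, 3

cable 1: L_1 = ‖A_1−P‖ = 8.9022;  C_1 = 9.7691 → slack
cable 2: L_2 = ‖A_2−P‖ = 3.2016;  C_2 = 3.2015 → taut
cable 3: L_3 = ‖A_3−P‖ = 7.1589;  C_3 = 7.5651 → slack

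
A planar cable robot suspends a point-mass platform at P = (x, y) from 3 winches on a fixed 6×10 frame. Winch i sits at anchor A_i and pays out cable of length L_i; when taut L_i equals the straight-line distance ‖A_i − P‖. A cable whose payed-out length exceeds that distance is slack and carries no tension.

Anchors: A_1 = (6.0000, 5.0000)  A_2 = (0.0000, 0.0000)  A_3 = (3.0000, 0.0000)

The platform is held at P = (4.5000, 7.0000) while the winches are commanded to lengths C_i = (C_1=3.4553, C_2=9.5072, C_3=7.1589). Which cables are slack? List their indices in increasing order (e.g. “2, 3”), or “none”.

cable 1: √((1.5000)²+(-2.0000)²)=2.5000, C_1=3.4553: slack
cable 2: √((-4.5000)²+(-7.0000)²)=8.3217, C_2=9.5072: slack
cable 3: √((-1.5000)²+(-7.0000)²)=7.1589, C_3=7.1589: taut

1, 2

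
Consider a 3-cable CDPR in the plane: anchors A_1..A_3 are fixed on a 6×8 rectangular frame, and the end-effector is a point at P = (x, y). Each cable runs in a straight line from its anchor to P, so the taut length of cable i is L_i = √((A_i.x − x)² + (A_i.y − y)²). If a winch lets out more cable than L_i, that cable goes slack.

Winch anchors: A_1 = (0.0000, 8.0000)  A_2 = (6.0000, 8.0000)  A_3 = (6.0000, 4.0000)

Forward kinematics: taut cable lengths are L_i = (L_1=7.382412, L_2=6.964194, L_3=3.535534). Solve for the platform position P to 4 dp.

circle eqns → linear via eq_j − eq_1; set c_j = A_j·A_j − L_j²
c_1 = 0.0000+64.0000−54.5000 = 9.5000
-12.0000·x + 0.0000·y = c_1−c_2 = -42.0000
-12.0000·x + 8.0000·y = c_1−c_3 = -30.0000
solve first two rows → x=3.5000, y=1.5000

(3.5000, 1.5000)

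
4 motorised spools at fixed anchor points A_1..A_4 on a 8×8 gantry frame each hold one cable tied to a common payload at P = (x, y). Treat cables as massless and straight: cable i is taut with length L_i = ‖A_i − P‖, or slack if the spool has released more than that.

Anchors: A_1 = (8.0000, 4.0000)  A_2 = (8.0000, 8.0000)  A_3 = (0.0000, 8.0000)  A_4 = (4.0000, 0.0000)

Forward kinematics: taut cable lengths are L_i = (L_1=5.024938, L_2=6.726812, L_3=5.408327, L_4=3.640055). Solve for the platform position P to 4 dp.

expand ‖A_i−P‖²=L_i² and subtract eq 1 (c_i ≔ ‖A_i‖²−L_i²)
c_1 = 64.0000+16.0000−25.2500 = 54.7500
eq1−eq2 → [0.0000  -8.0000]·P = -28.0000
eq1−eq3 → [16.0000  -8.0000]·P = 20.0000
eq1−eq4 → [8.0000  8.0000]·P = 52.0000
2×2 solve → P = (3.0000, 3.5000)
check cable 4: ‖A_4−P‖² = 13.2500 ≈ L_4² = 13.2500 ✓

(3.0000, 3.5000)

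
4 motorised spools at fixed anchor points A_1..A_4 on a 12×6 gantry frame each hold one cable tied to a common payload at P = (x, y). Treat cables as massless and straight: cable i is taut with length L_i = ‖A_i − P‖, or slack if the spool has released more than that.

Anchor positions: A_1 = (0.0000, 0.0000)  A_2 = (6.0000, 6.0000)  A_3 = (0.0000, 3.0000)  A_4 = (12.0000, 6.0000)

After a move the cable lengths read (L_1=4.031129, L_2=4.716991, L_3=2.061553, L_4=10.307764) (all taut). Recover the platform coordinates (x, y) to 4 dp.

(2.0000, 3.5000)

each cable: (A_i−P)·(A_i−P) = L_i²; let k_i = ‖A_i‖²−L_i²
k_1 = 0.0000+0.0000−16.2500 = -16.2500
row 1: -12.0000x − 12.0000y = -66.0000  (k_2=49.7500)
row 2: 0.0000x − 6.0000y = -21.0000  (k_3=4.7500)
row 3: -24.0000x − 12.0000y = -90.0000  (k_4=73.7500)
Cramer on rows 1–2 → x = 2.0000, y = 3.5000
check cable 4: ‖A_4−P‖² = 106.2500 ≈ L_4² = 106.2500 ✓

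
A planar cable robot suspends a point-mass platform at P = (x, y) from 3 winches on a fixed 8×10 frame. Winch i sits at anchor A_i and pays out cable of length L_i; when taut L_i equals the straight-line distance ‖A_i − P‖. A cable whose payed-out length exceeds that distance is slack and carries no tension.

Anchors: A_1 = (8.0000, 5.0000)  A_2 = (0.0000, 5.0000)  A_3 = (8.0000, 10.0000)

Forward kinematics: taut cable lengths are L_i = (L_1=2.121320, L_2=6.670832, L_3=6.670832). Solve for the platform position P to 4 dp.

each cable: (A_i−P)·(A_i−P) = L_i²; let c_i = ‖A_i‖²−L_i²
c_1 = 64.0000+25.0000−4.5000 = 84.5000
row 1: 16.0000x + 0.0000y = 104.0000  (c_2=-19.5000)
row 2: 0.0000x − 10.0000y = -35.0000  (c_3=119.5000)
Cramer on rows 1–2 → x = 6.5000, y = 3.5000

(6.5000, 3.5000)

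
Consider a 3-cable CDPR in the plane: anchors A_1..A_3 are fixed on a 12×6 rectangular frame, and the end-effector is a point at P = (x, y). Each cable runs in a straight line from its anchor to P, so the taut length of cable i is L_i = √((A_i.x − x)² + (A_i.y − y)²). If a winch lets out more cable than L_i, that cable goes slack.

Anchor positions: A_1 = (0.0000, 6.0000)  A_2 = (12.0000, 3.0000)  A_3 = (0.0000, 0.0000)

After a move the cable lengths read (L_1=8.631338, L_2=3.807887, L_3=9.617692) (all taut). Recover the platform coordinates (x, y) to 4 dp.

(8.5000, 4.5000)

expand ‖A_i−P‖²=L_i² and subtract eq 1 (k_i ≔ ‖A_i‖²−L_i²)
k_1 = 0.0000+36.0000−74.5000 = -38.5000
eq1−eq2 → [-24.0000  6.0000]·P = -177.0000
eq1−eq3 → [0.0000  12.0000]·P = 54.0000
2×2 solve → P = (8.5000, 4.5000)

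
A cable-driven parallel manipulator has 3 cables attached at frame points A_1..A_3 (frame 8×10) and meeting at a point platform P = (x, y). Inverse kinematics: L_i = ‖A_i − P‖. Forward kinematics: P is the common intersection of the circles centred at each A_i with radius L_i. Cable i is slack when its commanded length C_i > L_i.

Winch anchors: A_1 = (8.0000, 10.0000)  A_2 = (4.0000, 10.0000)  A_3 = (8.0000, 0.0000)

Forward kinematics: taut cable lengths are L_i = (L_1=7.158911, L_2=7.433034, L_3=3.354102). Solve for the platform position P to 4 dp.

(6.5000, 3.0000)

expand ‖A_i−P‖²=L_i² and subtract eq 1 (k_i ≔ ‖A_i‖²−L_i²)
k_1 = 64.0000+100.0000−51.2500 = 112.7500
eq1−eq2 → [8.0000  0.0000]·P = 52.0000
eq1−eq3 → [0.0000  20.0000]·P = 60.0000
2×2 solve → P = (6.5000, 3.0000)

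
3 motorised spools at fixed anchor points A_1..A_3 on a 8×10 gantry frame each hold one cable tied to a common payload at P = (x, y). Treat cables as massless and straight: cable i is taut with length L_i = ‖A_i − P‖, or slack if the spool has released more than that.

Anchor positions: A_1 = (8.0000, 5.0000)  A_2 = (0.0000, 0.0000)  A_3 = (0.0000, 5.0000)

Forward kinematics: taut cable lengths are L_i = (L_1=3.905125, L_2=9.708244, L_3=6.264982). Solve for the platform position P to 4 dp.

(5.5000, 8.0000)

each cable: (A_i−P)·(A_i−P) = L_i²; let q_i = ‖A_i‖²−L_i²
q_1 = 64.0000+25.0000−15.2500 = 73.7500
row 1: 16.0000x + 10.0000y = 168.0000  (q_2=-94.2500)
row 2: 16.0000x + 0.0000y = 88.0000  (q_3=-14.2500)
Cramer on rows 1–2 → x = 5.5000, y = 8.0000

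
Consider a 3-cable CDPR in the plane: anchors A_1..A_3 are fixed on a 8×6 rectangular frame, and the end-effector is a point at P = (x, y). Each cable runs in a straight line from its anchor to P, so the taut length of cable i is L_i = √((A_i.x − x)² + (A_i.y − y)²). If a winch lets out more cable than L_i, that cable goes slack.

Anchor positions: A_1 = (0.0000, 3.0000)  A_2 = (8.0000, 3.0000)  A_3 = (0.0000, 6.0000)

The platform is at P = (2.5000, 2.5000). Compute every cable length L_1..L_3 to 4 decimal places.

L_1 = √((0.0000−2.5000)² + (3.0000−2.5000)²) = 2.5495
L_2 = √((8.0000−2.5000)² + (3.0000−2.5000)²) = 5.5227
L_3 = √((0.0000−2.5000)² + (6.0000−2.5000)²) = 4.3012

(2.5495, 5.5227, 4.3012)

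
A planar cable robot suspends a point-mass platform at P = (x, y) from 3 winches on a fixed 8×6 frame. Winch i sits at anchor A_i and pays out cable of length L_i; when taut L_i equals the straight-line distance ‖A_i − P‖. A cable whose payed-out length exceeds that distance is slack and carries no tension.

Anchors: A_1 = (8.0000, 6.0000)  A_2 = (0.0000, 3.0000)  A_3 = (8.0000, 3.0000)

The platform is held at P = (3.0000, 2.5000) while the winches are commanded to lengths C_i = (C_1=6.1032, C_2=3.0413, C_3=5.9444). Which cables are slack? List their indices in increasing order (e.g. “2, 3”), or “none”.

3

i=1: geometric 6.1033 vs commanded 6.1032 ⇒ taut
i=2: geometric 3.0414 vs commanded 3.0413 ⇒ taut
i=3: geometric 5.0249 vs commanded 5.9444 ⇒ slack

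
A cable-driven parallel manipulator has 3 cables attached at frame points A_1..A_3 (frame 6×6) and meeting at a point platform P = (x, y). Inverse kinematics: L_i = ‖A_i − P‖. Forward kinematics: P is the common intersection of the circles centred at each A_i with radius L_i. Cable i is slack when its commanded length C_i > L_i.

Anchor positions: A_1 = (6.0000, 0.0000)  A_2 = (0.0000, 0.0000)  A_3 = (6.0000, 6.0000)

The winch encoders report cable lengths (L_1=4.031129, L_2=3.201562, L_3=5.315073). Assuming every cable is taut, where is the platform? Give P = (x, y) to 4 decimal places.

circle eqns → linear via eq_j − eq_1; set k_j = A_j·A_j − L_j²
k_1 = 36.0000+0.0000−16.2500 = 19.7500
12.0000·x + 0.0000·y = k_1−k_2 = 30.0000
0.0000·x − 12.0000·y = k_1−k_3 = -24.0000
solve first two rows → x=2.5000, y=2.0000

(2.5000, 2.0000)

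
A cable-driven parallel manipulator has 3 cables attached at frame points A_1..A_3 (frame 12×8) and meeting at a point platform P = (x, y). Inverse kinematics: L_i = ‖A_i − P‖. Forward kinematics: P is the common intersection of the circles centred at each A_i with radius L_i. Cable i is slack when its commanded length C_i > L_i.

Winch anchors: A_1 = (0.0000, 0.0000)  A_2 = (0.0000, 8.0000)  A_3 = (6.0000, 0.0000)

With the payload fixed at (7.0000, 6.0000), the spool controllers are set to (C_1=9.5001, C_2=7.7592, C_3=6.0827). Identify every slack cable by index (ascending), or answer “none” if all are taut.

1, 2

cable 1: L_1 = ‖A_1−P‖ = 9.2195;  C_1 = 9.5001 → slack
cable 2: L_2 = ‖A_2−P‖ = 7.2801;  C_2 = 7.7592 → slack
cable 3: L_3 = ‖A_3−P‖ = 6.0828;  C_3 = 6.0827 → taut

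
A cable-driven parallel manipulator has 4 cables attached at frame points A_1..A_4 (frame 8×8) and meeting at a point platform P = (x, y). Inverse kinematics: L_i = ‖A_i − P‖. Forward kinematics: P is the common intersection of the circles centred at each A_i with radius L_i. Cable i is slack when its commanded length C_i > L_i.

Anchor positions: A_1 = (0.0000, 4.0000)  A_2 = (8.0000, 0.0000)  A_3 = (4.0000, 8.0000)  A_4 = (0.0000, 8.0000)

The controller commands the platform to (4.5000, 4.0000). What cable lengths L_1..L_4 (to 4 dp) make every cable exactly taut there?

(4.5000, 5.3151, 4.0311, 6.0208)

cable 1: Δx=-4.5000, Δy=0.0000; L_1 = √(Δx²+Δy²) = 4.5000
cable 2: Δx=3.5000, Δy=-4.0000; L_2 = √(Δx²+Δy²) = 5.3151
cable 3: Δx=-0.5000, Δy=4.0000; L_3 = √(Δx²+Δy²) = 4.0311
cable 4: Δx=-4.5000, Δy=4.0000; L_4 = √(Δx²+Δy²) = 6.0208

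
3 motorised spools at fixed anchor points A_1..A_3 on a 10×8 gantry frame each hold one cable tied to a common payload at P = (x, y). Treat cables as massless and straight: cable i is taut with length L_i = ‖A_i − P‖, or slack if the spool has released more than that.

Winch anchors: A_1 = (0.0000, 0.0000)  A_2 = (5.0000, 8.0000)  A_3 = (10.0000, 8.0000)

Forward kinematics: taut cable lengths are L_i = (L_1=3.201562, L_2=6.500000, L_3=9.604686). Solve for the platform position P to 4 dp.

each cable: (A_i−P)·(A_i−P) = L_i²; let k_i = ‖A_i‖²−L_i²
k_1 = 0.0000+0.0000−10.2500 = -10.2500
row 1: -10.0000x − 16.0000y = -57.0000  (k_2=46.7500)
row 2: -20.0000x − 16.0000y = -82.0000  (k_3=71.7500)
Cramer on rows 1–2 → x = 2.5000, y = 2.0000

(2.5000, 2.0000)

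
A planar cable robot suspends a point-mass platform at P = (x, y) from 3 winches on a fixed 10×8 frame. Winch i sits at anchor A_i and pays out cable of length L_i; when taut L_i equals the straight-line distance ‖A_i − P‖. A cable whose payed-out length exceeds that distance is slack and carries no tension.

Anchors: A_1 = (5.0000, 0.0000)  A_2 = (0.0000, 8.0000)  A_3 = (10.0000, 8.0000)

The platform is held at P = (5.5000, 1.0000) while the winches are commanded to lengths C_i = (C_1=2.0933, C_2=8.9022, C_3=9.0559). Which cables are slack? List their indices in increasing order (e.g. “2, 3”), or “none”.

i=1: geometric 1.1180 vs commanded 2.0933 ⇒ slack
i=2: geometric 8.9022 vs commanded 8.9022 ⇒ taut
i=3: geometric 8.3217 vs commanded 9.0559 ⇒ slack

1, 3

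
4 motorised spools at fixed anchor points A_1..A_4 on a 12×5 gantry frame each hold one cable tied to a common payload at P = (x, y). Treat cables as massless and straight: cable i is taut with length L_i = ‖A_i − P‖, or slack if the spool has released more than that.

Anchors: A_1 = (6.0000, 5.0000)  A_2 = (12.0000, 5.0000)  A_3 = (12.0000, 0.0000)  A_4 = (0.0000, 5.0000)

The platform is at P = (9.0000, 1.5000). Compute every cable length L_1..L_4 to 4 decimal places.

L_1: Δ = A_1−P = (-3.0000, 3.5000) → ‖Δ‖ = √21.2500 = 4.6098
L_2: Δ = A_2−P = (3.0000, 3.5000) → ‖Δ‖ = √21.2500 = 4.6098
L_3: Δ = A_3−P = (3.0000, -1.5000) → ‖Δ‖ = √11.2500 = 3.3541
L_4: Δ = A_4−P = (-9.0000, 3.5000) → ‖Δ‖ = √93.2500 = 9.6566

(4.6098, 4.6098, 3.3541, 9.6566)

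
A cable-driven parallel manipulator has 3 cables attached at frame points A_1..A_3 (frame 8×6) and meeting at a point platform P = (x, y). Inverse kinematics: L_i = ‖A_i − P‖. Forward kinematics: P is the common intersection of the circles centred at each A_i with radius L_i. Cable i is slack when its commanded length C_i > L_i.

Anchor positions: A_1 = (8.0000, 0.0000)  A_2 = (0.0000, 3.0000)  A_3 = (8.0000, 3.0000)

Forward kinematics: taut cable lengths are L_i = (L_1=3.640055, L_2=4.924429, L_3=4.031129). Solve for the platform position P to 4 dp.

circle eqns → linear via eq_j − eq_1; set q_j = A_j·A_j − L_j²
q_1 = 64.0000+0.0000−13.2500 = 50.7500
16.0000·x − 6.0000·y = q_1−q_2 = 66.0000
0.0000·x − 6.0000·y = q_1−q_3 = -6.0000
solve first two rows → x=4.5000, y=1.0000

(4.5000, 1.0000)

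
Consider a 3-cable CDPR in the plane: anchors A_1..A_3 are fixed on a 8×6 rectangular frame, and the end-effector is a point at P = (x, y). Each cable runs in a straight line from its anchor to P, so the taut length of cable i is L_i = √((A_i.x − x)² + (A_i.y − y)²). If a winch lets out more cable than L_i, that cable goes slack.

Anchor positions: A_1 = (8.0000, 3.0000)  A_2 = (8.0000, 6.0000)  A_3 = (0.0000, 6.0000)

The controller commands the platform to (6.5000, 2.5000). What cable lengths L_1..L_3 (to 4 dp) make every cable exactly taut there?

cable 1: Δx=1.5000, Δy=0.5000; L_1 = √(Δx²+Δy²) = 1.5811
cable 2: Δx=1.5000, Δy=3.5000; L_2 = √(Δx²+Δy²) = 3.8079
cable 3: Δx=-6.5000, Δy=3.5000; L_3 = √(Δx²+Δy²) = 7.3824

(1.5811, 3.8079, 7.3824)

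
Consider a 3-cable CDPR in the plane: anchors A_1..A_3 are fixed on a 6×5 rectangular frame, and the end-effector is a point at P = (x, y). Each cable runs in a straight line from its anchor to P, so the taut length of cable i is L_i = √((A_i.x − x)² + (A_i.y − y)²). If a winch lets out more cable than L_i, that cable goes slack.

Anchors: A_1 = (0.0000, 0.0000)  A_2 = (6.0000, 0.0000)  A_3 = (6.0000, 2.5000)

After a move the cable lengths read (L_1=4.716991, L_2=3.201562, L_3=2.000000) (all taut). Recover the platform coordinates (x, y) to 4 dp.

(4.0000, 2.5000)

expand ‖A_i−P‖²=L_i² and subtract eq 1 (q_i ≔ ‖A_i‖²−L_i²)
q_1 = 0.0000+0.0000−22.2500 = -22.2500
eq1−eq2 → [-12.0000  0.0000]·P = -48.0000
eq1−eq3 → [-12.0000  -5.0000]·P = -60.5000
2×2 solve → P = (4.0000, 2.5000)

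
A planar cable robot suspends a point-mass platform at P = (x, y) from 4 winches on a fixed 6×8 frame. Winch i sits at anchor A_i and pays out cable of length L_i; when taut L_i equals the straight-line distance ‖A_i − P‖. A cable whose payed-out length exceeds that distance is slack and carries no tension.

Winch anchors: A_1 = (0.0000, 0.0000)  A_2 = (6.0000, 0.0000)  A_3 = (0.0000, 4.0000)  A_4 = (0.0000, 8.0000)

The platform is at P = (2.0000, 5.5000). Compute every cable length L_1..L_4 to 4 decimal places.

L_1: Δ = A_1−P = (-2.0000, -5.5000) → ‖Δ‖ = √34.2500 = 5.8523
L_2: Δ = A_2−P = (4.0000, -5.5000) → ‖Δ‖ = √46.2500 = 6.8007
L_3: Δ = A_3−P = (-2.0000, -1.5000) → ‖Δ‖ = √6.2500 = 2.5000
L_4: Δ = A_4−P = (-2.0000, 2.5000) → ‖Δ‖ = √10.2500 = 3.2016

(5.8523, 6.8007, 2.5000, 3.2016)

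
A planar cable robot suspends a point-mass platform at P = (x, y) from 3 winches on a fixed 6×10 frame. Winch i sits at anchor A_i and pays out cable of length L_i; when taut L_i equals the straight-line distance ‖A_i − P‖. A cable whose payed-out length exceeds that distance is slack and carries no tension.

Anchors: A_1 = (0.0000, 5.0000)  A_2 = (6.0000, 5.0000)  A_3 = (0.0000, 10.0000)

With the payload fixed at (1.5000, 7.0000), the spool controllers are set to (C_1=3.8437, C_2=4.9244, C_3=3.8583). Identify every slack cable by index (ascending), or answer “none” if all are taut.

1, 3

i=1: geometric 2.5000 vs commanded 3.8437 ⇒ slack
i=2: geometric 4.9244 vs commanded 4.9244 ⇒ taut
i=3: geometric 3.3541 vs commanded 3.8583 ⇒ slack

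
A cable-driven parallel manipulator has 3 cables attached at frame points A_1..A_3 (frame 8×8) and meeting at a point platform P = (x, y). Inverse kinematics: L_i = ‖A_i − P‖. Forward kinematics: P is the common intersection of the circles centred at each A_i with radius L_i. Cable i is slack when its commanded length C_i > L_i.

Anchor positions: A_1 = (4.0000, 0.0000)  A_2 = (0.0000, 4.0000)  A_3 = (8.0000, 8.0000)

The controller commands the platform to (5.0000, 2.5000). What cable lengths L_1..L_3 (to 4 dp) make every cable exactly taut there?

(2.6926, 5.2202, 6.2650)

cable 1: Δx=-1.0000, Δy=-2.5000; L_1 = √(Δx²+Δy²) = 2.6926
cable 2: Δx=-5.0000, Δy=1.5000; L_2 = √(Δx²+Δy²) = 5.2202
cable 3: Δx=3.0000, Δy=5.5000; L_3 = √(Δx²+Δy²) = 6.2650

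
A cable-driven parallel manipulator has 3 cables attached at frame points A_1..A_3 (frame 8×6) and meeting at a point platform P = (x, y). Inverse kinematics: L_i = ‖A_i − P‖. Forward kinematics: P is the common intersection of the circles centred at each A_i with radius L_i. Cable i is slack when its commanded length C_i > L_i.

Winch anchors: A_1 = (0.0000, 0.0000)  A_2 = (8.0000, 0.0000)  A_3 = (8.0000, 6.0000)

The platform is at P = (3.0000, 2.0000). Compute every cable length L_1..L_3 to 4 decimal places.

cable 1: Δx=-3.0000, Δy=-2.0000; L_1 = √(Δx²+Δy²) = 3.6056
cable 2: Δx=5.0000, Δy=-2.0000; L_2 = √(Δx²+Δy²) = 5.3852
cable 3: Δx=5.0000, Δy=4.0000; L_3 = √(Δx²+Δy²) = 6.4031

(3.6056, 5.3852, 6.4031)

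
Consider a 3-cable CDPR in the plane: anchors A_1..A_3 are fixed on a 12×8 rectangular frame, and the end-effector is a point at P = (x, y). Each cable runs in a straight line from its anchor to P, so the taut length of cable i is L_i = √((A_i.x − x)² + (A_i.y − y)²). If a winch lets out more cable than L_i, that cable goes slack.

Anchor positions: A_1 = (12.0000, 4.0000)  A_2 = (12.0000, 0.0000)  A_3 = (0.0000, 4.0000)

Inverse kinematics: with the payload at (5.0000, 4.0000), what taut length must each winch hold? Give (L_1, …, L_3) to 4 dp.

cable 1: Δx=7.0000, Δy=0.0000; L_1 = √(Δx²+Δy²) = 7.0000
cable 2: Δx=7.0000, Δy=-4.0000; L_2 = √(Δx²+Δy²) = 8.0623
cable 3: Δx=-5.0000, Δy=0.0000; L_3 = √(Δx²+Δy²) = 5.0000

(7.0000, 8.0623, 5.0000)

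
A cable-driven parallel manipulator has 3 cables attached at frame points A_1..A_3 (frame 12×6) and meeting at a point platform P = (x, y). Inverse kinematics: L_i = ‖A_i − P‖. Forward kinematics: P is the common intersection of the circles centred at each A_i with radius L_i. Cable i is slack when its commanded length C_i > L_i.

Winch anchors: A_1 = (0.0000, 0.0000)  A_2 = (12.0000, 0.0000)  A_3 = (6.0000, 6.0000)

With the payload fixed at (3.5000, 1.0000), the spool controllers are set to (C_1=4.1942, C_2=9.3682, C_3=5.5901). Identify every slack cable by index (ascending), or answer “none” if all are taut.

1, 2

cable 1: L_1 = ‖A_1−P‖ = 3.6401;  C_1 = 4.1942 → slack
cable 2: L_2 = ‖A_2−P‖ = 8.5586;  C_2 = 9.3682 → slack
cable 3: L_3 = ‖A_3−P‖ = 5.5902;  C_3 = 5.5901 → taut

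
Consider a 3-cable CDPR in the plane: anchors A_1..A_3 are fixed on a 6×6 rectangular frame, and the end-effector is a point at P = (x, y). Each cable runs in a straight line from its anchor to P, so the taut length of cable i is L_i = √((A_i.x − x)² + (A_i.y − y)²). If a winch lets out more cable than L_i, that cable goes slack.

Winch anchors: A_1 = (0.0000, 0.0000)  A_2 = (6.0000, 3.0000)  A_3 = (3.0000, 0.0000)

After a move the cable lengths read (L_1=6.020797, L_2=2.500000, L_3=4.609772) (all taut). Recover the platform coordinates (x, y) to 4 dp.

(4.0000, 4.5000)

each cable: (A_i−P)·(A_i−P) = L_i²; let q_i = ‖A_i‖²−L_i²
q_1 = 0.0000+0.0000−36.2500 = -36.2500
row 1: -12.0000x − 6.0000y = -75.0000  (q_2=38.7500)
row 2: -6.0000x + 0.0000y = -24.0000  (q_3=-12.2500)
Cramer on rows 1–2 → x = 4.0000, y = 4.5000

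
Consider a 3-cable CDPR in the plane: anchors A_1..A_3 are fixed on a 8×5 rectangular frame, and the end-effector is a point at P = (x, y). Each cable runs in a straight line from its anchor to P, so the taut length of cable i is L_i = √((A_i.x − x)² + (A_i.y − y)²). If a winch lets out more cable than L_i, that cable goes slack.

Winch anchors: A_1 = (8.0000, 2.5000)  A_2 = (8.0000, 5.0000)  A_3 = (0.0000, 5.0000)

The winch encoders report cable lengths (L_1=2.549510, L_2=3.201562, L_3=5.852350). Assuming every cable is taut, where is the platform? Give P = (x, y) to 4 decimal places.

(5.5000, 3.0000)

circle eqns → linear via eq_j − eq_1; set c_j = A_j·A_j − L_j²
c_1 = 64.0000+6.2500−6.5000 = 63.7500
0.0000·x − 5.0000·y = c_1−c_2 = -15.0000
16.0000·x − 5.0000·y = c_1−c_3 = 73.0000
solve first two rows → x=5.5000, y=3.0000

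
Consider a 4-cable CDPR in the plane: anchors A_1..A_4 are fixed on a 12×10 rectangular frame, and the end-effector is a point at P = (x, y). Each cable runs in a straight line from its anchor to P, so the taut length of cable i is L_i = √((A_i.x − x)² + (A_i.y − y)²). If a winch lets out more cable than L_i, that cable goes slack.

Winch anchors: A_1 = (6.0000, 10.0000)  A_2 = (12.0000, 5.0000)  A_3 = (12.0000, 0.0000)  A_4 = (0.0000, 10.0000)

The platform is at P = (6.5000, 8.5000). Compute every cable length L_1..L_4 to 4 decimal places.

L_1 = √((6.0000−6.5000)² + (10.0000−8.5000)²) = 1.5811
L_2 = √((12.0000−6.5000)² + (5.0000−8.5000)²) = 6.5192
L_3 = √((12.0000−6.5000)² + (0.0000−8.5000)²) = 10.1242
L_4 = √((0.0000−6.5000)² + (10.0000−8.5000)²) = 6.6708

(1.5811, 6.5192, 10.1242, 6.6708)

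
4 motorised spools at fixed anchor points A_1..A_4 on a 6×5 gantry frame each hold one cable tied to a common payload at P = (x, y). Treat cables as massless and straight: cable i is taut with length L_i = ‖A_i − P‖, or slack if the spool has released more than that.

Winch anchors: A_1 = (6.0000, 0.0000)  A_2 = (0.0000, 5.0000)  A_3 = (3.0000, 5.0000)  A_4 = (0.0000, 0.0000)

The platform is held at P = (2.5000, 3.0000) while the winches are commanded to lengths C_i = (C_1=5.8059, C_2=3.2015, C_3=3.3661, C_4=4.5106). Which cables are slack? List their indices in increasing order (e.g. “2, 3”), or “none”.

1, 3, 4

i=1: geometric 4.6098 vs commanded 5.8059 ⇒ slack
i=2: geometric 3.2016 vs commanded 3.2015 ⇒ taut
i=3: geometric 2.0616 vs commanded 3.3661 ⇒ slack
i=4: geometric 3.9051 vs commanded 4.5106 ⇒ slack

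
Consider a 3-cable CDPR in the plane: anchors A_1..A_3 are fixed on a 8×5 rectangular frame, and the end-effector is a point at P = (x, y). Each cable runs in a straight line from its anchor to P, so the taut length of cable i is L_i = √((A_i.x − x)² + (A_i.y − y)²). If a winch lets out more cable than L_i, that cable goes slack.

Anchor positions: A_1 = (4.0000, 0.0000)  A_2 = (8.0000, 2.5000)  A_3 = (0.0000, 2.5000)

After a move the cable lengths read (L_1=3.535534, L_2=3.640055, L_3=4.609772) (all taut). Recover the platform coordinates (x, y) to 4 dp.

(4.5000, 3.5000)

each cable: (A_i−P)·(A_i−P) = L_i²; let q_i = ‖A_i‖²−L_i²
q_1 = 16.0000+0.0000−12.5000 = 3.5000
row 1: -8.0000x − 5.0000y = -53.5000  (q_2=57.0000)
row 2: 8.0000x − 5.0000y = 18.5000  (q_3=-15.0000)
Cramer on rows 1–2 → x = 4.5000, y = 3.5000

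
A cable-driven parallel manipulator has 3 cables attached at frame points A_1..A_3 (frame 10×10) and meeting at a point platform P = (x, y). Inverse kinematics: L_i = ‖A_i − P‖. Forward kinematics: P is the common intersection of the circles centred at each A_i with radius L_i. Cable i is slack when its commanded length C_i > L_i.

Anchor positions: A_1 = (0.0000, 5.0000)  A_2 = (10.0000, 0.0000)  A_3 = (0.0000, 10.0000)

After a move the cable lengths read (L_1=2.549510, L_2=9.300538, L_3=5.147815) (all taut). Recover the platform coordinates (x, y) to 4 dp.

circle eqns → linear via eq_j − eq_1; set q_j = A_j·A_j − L_j²
q_1 = 0.0000+25.0000−6.5000 = 18.5000
-20.0000·x + 10.0000·y = q_1−q_2 = 5.0000
0.0000·x − 10.0000·y = q_1−q_3 = -55.0000
solve first two rows → x=2.5000, y=5.5000

(2.5000, 5.5000)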